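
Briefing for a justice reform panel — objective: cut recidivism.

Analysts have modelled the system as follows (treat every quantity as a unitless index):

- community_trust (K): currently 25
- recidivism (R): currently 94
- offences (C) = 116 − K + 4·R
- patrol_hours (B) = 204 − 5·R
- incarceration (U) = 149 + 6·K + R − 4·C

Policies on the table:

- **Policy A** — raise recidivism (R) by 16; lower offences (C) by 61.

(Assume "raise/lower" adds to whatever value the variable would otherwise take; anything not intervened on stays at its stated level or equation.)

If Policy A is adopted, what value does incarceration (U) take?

Policy A (R + 16, C − 61):
  K = 25
  R = 94 + 16 = 110
  C = 116 − 25 + 4·110 (−61 from intervention) = 470
  U = 149 + 6·25 + 110 − 4·470 = -1471

-1471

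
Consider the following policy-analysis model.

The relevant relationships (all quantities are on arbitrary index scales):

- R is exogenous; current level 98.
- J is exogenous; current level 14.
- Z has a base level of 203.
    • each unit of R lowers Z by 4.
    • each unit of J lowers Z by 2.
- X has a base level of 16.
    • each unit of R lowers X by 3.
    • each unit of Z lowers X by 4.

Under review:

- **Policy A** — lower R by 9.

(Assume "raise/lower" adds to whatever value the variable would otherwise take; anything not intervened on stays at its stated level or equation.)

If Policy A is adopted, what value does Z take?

-181

Policy A (R − 9):
  R = 98 − 9 = 89
  J = 14
  Z = 203 − 4·89 − 2·14 = -181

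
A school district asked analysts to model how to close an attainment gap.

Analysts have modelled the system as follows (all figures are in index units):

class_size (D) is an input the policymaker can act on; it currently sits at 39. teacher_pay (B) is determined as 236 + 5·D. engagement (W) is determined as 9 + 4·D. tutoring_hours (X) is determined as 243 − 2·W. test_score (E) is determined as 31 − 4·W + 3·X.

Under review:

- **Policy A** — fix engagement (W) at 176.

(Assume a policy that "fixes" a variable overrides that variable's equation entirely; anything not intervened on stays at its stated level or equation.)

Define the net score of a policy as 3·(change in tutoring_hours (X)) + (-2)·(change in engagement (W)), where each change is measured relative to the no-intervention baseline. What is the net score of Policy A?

Baseline:
  D = 39
  W = 9 + 4·39 = 165
  X = 243 − 2·165 = -87
Policy A (W := 176):
  D = 39
  W = 176
  X = 243 − 2·176 = -109
ΔX = -109 − (-87) = -22; ΔW = 176 − 165 = 11
Score = 3·(-22) + (-2)·11 = -88

-88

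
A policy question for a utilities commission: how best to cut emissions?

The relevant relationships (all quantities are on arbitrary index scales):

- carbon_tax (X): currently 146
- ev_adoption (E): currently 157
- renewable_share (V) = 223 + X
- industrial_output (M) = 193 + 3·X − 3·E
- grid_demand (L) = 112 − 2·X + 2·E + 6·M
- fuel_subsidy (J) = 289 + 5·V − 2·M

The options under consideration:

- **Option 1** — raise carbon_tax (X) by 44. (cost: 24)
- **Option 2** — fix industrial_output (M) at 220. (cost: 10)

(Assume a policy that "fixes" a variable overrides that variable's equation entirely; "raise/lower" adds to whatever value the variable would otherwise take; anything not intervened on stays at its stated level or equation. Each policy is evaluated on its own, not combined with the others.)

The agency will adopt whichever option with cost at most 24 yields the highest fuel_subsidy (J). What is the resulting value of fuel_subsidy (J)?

Option 1 (X + 44):
  X = 146 + 44 = 190
  E = 157
  V = 223 + 190 = 413
  M = 193 + 3·190 − 3·157 = 292
  J = 289 + 5·413 − 2·292 = 1770
Option 2 (M := 220):
  X = 146
  E = 157
  V = 223 + 146 = 369
  M = 220
  J = 289 + 5·369 − 2·220 = 1694
Comparing — Option 1: J=1770, Option 2: J=1694. Highest is 1770 (Option 1).

1770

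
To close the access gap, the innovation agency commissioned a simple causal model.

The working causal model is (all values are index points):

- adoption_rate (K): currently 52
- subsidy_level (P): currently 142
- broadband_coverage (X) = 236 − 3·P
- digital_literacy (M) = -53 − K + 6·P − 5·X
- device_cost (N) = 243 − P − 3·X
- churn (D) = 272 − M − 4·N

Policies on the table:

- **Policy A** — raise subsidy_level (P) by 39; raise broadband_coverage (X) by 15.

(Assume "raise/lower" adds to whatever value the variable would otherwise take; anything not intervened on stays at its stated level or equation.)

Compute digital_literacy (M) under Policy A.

2441

Policy A (P + 39, X + 15):
  K = 52
  P = 142 + 39 = 181
  X = 236 − 3·181 (+15 from intervention) = -292
  M = -53 − 52 + 6·181 − 5·(-292) = 2441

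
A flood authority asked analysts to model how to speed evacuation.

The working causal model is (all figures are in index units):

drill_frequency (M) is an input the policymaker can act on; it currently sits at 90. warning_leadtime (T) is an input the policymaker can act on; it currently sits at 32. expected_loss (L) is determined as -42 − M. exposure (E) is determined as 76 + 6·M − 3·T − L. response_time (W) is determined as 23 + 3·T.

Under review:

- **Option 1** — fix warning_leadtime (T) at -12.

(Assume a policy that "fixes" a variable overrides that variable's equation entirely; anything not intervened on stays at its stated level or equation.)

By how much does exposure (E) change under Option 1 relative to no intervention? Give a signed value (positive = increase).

Baseline:
  M = 90
  T = 32
  L = -42 − 90 = -132
  E = 76 + 6·90 − 3·32 − (-132) = 652
Option 1 (T := -12):
  M = 90
  T = -12
  L = -42 − 90 = -132
  E = 76 + 6·90 − 3·(-12) − (-132) = 784
Change in E: 784 − 652 = 132

132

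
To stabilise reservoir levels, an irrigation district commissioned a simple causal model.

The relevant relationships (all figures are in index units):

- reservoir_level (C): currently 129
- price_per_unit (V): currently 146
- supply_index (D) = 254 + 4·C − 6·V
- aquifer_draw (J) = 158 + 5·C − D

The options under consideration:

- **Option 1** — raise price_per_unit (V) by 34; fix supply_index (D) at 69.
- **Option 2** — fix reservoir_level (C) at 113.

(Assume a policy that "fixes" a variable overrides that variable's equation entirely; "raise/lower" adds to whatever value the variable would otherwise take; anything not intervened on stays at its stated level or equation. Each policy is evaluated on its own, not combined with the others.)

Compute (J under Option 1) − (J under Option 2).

Option 1 (V + 34, D := 69):
  C = 129
  V = 146 + 34 = 180
  D = 69
  J = 158 + 5·129 − 69 = 734
Option 2 (C := 113):
  C = 113
  V = 146
  D = 254 + 4·113 − 6·146 = -170
  J = 158 + 5·113 − (-170) = 893
J: 734 − 893 = -159

-159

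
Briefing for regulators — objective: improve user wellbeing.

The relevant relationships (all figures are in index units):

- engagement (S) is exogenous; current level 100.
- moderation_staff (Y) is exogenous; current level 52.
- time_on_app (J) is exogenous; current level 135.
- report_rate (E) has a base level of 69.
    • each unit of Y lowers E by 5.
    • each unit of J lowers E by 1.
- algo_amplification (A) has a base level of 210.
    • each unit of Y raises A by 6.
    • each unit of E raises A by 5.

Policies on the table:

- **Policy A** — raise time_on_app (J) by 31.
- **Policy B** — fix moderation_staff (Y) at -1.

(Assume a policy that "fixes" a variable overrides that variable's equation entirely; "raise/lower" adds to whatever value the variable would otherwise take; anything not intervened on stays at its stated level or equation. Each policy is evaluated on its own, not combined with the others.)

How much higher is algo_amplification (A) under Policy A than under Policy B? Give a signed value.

Policy A (J + 31):
  Y = 52
  J = 135 + 31 = 166
  E = 69 − 5·52 − 166 = -357
  A = 210 + 6·52 + 5·(-357) = -1263
Policy B (Y := -1):
  Y = -1
  J = 135
  E = 69 − 5·(-1) − 135 = -61
  A = 210 + 6·(-1) + 5·(-61) = -101
A: -1263 − (-101) = -1162

-1162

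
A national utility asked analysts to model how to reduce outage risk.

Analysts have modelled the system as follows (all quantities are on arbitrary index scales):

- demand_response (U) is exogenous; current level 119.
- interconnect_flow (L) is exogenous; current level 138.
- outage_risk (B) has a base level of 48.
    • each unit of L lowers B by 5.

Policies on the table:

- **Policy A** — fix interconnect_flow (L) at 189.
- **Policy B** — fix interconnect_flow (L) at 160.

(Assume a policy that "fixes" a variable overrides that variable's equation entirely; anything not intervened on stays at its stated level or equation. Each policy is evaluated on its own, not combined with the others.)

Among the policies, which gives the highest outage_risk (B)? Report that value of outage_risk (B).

-752

Policy A (L := 189):
  L = 189
  B = 48 − 5·189 = -897
Policy B (L := 160):
  L = 160
  B = 48 − 5·160 = -752
Comparing — Policy A: B=-897, Policy B: B=-752. Highest is -752 (Policy B).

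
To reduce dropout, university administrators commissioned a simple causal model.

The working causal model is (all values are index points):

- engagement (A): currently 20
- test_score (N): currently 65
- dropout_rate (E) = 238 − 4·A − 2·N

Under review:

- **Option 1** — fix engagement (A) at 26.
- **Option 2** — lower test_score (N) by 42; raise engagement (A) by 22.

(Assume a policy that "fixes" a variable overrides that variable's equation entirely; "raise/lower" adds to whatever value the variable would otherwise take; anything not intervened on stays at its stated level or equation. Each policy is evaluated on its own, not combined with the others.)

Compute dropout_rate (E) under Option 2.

Option 2 (N − 42, A + 22):
  A = 20 + 22 = 42
  N = 65 − 42 = 23
  E = 238 − 4·42 − 2·23 = 24

24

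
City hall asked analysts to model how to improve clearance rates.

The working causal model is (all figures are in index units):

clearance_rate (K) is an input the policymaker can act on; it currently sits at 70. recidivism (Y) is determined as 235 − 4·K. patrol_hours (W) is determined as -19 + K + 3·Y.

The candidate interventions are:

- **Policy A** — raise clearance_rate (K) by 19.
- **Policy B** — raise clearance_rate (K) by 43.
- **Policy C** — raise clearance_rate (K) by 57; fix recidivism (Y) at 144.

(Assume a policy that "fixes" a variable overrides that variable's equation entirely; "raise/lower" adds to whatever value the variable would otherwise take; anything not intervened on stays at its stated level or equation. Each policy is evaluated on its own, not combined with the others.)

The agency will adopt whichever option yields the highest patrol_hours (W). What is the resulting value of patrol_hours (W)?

540

Policy A (K + 19):
  K = 70 + 19 = 89
  Y = 235 − 4·89 = -121
  W = -19 + 89 + 3·(-121) = -293
Policy B (K + 43):
  K = 70 + 43 = 113
  Y = 235 − 4·113 = -217
  W = -19 + 113 + 3·(-217) = -557
Policy C (K + 57, Y := 144):
  K = 70 + 57 = 127
  Y = 144
  W = -19 + 127 + 3·144 = 540
Comparing — Policy A: W=-293, Policy B: W=-557, Policy C: W=540. Highest is 540 (Policy C).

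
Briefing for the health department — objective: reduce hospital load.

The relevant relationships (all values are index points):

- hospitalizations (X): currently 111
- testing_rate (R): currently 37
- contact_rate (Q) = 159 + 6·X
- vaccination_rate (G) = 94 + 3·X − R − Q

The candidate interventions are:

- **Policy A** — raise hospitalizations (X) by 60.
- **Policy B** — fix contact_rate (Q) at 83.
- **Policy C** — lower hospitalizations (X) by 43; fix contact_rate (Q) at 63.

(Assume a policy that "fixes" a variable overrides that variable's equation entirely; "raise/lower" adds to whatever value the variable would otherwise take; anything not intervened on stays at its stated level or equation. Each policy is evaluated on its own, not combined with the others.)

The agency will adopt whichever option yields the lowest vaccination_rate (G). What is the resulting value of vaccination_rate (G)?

Policy A (X + 60):
  X = 111 + 60 = 171
  R = 37
  Q = 159 + 6·171 = 1185
  G = 94 + 3·171 − 37 − 1185 = -615
Policy B (Q := 83):
  X = 111
  R = 37
  Q = 83
  G = 94 + 3·111 − 37 − 83 = 307
Policy C (X − 43, Q := 63):
  X = 111 − 43 = 68
  R = 37
  Q = 63
  G = 94 + 3·68 − 37 − 63 = 198
Comparing — Policy A: G=-615, Policy B: G=307, Policy C: G=198. Lowest is -615 (Policy A).

-615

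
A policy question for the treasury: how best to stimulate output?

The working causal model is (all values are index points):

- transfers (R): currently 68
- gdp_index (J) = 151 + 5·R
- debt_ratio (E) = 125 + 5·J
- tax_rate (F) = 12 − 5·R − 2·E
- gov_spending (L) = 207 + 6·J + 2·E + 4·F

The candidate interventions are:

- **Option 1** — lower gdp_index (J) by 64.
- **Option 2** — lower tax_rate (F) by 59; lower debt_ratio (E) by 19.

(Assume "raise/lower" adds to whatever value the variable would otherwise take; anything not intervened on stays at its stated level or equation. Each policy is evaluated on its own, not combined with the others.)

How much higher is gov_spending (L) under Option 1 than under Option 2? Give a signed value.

Option 1 (J − 64):
  R = 68
  J = 151 + 5·68 (−64 from intervention) = 427
  E = 125 + 5·427 = 2260
  F = 12 − 5·68 − 2·2260 = -4848
  L = 207 + 6·427 + 2·2260 + 4·(-4848) = -12103
Option 2 (F − 59, E − 19):
  R = 68
  J = 151 + 5·68 = 491
  E = 125 + 5·491 (−19 from intervention) = 2561
  F = 12 − 5·68 − 2·2561 (−59 from intervention) = -5509
  L = 207 + 6·491 + 2·2561 + 4·(-5509) = -13761
L: -12103 − (-13761) = 1658

1658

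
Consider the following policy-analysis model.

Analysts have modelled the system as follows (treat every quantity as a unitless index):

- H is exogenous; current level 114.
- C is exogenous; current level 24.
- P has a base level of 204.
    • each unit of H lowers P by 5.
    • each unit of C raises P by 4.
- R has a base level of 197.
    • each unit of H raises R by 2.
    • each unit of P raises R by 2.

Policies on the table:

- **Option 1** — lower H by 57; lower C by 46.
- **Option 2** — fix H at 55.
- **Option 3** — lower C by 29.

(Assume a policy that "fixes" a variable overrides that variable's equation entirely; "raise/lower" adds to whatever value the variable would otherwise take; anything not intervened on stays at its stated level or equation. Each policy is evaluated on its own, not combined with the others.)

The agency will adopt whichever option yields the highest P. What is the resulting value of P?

Option 1 (H − 57, C − 46):
  H = 114 − 57 = 57
  C = 24 − 46 = -22
  P = 204 − 5·57 + 4·(-22) = -169
Option 2 (H := 55):
  H = 55
  C = 24
  P = 204 − 5·55 + 4·24 = 25
Option 3 (C − 29):
  H = 114
  C = 24 − 29 = -5
  P = 204 − 5·114 + 4·(-5) = -386
Comparing — Option 1: P=-169, Option 2: P=25, Option 3: P=-386. Highest is 25 (Option 2).

25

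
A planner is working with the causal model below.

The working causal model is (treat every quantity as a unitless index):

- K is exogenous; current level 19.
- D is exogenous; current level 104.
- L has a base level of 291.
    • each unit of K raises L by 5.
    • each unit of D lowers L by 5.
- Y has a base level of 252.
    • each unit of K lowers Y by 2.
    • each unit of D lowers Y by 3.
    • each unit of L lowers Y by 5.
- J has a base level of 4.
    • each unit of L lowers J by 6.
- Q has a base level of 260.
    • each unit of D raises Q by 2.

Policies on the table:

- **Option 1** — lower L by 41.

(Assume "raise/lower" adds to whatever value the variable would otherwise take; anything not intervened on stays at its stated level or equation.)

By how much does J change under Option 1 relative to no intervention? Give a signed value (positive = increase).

246

Baseline:
  K = 19
  D = 104
  L = 291 + 5·19 − 5·104 = -134
  J = 4 − 6·(-134) = 808
Option 1 (L − 41):
  K = 19
  D = 104
  L = 291 + 5·19 − 5·104 (−41 from intervention) = -175
  J = 4 − 6·(-175) = 1054
Change in J: 1054 − 808 = 246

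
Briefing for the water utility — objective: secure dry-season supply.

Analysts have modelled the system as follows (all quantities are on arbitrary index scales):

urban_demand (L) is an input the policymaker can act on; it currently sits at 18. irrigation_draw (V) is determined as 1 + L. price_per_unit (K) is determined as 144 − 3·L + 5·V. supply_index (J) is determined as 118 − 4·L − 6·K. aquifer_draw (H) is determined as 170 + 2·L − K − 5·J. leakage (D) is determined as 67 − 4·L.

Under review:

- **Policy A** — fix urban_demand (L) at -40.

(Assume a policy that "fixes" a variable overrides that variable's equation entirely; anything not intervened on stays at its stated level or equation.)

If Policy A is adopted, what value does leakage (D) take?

Policy A (L := -40):
  L = -40
  D = 67 − 4·(-40) = 227

227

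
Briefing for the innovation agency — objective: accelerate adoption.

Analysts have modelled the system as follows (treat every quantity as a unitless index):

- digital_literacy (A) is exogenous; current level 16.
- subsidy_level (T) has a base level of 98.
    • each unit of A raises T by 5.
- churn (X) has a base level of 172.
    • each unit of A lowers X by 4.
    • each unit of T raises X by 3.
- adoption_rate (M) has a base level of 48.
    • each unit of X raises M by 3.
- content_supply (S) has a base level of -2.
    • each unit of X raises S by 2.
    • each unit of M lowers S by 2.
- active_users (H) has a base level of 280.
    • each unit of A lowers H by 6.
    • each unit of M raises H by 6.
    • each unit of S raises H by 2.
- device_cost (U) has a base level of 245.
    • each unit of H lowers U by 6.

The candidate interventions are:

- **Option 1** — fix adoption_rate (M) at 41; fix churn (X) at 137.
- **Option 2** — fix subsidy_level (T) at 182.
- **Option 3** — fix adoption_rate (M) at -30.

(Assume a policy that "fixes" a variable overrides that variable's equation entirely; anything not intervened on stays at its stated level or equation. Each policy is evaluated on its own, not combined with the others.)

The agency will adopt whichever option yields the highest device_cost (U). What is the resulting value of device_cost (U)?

-4615

Option 1 (M := 41, X := 137):
  A = 16
  T = 98 + 5·16 = 178
  X = 137
  M = 41
  S = -2 + 2·137 − 2·41 = 190
  H = 280 − 6·16 + 6·41 + 2·190 = 810
  U = 245 − 6·810 = -4615
Option 2 (T := 182):
  A = 16
  T = 182
  X = 172 − 4·16 + 3·182 = 654
  M = 48 + 3·654 = 2010
  S = -2 + 2·654 − 2·2010 = -2714
  H = 280 − 6·16 + 6·2010 + 2·(-2714) = 6816
  U = 245 − 6·6816 = -40651
Option 3 (M := -30):
  A = 16
  T = 98 + 5·16 = 178
  X = 172 − 4·16 + 3·178 = 642
  M = -30
  S = -2 + 2·642 − 2·(-30) = 1342
  H = 280 − 6·16 + 6·(-30) + 2·1342 = 2688
  U = 245 − 6·2688 = -15883
Comparing — Option 1: U=-4615, Option 2: U=-40651, Option 3: U=-15883. Highest is -4615 (Option 1).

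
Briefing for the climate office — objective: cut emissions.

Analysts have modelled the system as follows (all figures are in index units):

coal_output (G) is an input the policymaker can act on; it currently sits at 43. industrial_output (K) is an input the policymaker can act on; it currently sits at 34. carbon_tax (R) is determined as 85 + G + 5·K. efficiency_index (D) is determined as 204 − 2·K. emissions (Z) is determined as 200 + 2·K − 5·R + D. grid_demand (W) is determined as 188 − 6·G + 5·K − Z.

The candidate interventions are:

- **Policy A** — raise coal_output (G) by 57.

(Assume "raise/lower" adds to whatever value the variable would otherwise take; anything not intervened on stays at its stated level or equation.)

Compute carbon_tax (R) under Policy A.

355

Policy A (G + 57):
  G = 43 + 57 = 100
  K = 34
  R = 85 + 100 + 5·34 = 355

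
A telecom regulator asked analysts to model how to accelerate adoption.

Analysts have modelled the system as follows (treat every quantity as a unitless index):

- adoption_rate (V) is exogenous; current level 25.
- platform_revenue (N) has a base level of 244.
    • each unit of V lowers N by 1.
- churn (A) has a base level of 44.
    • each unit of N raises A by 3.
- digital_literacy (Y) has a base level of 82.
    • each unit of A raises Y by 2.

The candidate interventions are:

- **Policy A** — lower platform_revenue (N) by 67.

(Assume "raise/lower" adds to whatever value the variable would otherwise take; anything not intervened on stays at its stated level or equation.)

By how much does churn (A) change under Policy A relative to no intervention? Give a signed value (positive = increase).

Baseline:
  V = 25
  N = 244 − 25 = 219
  A = 44 + 3·219 = 701
Policy A (N − 67):
  V = 25
  N = 244 − 25 (−67 from intervention) = 152
  A = 44 + 3·152 = 500
Change in A: 500 − 701 = -201

-201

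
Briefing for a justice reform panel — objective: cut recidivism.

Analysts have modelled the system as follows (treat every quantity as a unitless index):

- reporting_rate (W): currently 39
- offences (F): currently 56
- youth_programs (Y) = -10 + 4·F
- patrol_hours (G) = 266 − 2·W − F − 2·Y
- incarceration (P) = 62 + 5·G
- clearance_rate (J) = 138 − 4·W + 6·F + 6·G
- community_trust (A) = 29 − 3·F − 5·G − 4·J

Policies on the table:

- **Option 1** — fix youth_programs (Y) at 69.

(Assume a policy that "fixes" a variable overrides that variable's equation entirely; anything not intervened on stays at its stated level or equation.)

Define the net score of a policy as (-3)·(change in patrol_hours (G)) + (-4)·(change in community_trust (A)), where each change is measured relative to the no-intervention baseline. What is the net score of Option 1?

32770

Baseline:
  W = 39
  F = 56
  Y = -10 + 4·56 = 214
  G = 266 − 2·39 − 56 − 2·214 = -296
  J = 138 − 4·39 + 6·56 + 6·(-296) = -1458
  A = 29 − 3·56 − 5·(-296) − 4·(-1458) = 7173
Option 1 (Y := 69):
  W = 39
  F = 56
  Y = 69
  G = 266 − 2·39 − 56 − 2·69 = -6
  J = 138 − 4·39 + 6·56 + 6·(-6) = 282
  A = 29 − 3·56 − 5·(-6) − 4·282 = -1237
ΔG = -6 − (-296) = 290; ΔA = -1237 − 7173 = -8410
Score = (-3)·290 + (-4)·(-8410) = 32770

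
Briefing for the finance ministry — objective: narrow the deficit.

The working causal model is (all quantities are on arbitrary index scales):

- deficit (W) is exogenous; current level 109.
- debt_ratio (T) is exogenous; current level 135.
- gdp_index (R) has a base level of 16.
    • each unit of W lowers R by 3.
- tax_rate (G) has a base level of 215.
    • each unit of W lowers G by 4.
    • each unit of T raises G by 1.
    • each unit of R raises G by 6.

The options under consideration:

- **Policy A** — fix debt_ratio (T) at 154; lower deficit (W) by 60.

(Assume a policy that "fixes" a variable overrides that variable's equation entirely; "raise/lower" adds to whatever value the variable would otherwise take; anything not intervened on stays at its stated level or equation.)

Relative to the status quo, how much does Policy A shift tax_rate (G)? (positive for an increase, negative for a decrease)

1339

Baseline:
  W = 109
  T = 135
  R = 16 − 3·109 = -311
  G = 215 − 4·109 + 135 + 6·(-311) = -1952
Policy A (T := 154, W − 60):
  W = 109 − 60 = 49
  T = 154
  R = 16 − 3·49 = -131
  G = 215 − 4·49 + 154 + 6·(-131) = -613
Change in G: -613 − (-1952) = 1339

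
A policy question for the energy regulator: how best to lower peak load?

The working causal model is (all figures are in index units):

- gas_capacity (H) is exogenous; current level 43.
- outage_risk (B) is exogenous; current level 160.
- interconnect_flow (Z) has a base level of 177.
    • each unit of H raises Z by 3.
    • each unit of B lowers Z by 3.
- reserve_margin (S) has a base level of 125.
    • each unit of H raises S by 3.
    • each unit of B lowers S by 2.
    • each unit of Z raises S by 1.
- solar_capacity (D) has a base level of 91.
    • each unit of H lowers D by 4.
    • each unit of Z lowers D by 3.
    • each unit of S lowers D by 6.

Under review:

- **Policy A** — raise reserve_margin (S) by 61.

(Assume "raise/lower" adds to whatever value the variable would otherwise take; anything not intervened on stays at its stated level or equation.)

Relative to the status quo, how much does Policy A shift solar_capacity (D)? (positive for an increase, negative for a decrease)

Baseline:
  H = 43
  B = 160
  Z = 177 + 3·43 − 3·160 = -174
  S = 125 + 3·43 − 2·160 + (-174) = -240
  D = 91 − 4·43 − 3·(-174) − 6·(-240) = 1881
Policy A (S + 61):
  H = 43
  B = 160
  Z = 177 + 3·43 − 3·160 = -174
  S = 125 + 3·43 − 2·160 + (-174) (+61 from intervention) = -179
  D = 91 − 4·43 − 3·(-174) − 6·(-179) = 1515
Change in D: 1515 − 1881 = -366

-366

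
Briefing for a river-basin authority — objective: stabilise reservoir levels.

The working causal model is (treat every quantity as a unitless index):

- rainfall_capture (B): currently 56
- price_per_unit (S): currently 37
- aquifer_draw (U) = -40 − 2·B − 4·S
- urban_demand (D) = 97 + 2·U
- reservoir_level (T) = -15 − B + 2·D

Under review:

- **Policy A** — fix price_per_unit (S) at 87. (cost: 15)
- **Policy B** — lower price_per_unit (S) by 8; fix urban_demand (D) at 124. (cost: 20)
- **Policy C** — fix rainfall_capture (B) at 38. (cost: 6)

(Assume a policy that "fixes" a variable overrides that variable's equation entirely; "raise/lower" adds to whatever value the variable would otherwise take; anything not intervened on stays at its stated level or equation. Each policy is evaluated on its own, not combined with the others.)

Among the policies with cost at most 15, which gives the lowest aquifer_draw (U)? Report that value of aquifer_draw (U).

-500

Policy A (S := 87):
  B = 56
  S = 87
  U = -40 − 2·56 − 4·87 = -500
Policy C (B := 38):
  B = 38
  S = 37
  U = -40 − 2·38 − 4·37 = -264
Comparing — Policy A: U=-500, Policy C: U=-264. Lowest is -500 (Policy A).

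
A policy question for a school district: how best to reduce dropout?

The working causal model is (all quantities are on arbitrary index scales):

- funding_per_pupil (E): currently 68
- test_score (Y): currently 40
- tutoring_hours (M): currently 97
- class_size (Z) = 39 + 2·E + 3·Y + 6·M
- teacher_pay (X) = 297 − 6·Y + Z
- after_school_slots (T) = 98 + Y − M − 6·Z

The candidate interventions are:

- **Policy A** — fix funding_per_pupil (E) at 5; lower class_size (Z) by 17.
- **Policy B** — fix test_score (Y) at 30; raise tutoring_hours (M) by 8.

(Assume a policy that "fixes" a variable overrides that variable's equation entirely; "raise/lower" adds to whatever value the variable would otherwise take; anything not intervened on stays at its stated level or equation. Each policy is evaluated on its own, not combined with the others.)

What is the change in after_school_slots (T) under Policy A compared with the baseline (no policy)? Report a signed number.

858

Baseline:
  E = 68
  Y = 40
  M = 97
  Z = 39 + 2·68 + 3·40 + 6·97 = 877
  T = 98 + 40 − 97 − 6·877 = -5221
Policy A (E := 5, Z − 17):
  E = 5
  Y = 40
  M = 97
  Z = 39 + 2·5 + 3·40 + 6·97 (−17 from intervention) = 734
  T = 98 + 40 − 97 − 6·734 = -4363
Change in T: -4363 − (-5221) = 858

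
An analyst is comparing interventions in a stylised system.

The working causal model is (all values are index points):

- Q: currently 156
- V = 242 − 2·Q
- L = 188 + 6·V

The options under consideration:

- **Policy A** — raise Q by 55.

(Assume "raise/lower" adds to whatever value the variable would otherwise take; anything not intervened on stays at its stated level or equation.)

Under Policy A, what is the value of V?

Policy A (Q + 55):
  Q = 156 + 55 = 211
  V = 242 − 2·211 = -180

-180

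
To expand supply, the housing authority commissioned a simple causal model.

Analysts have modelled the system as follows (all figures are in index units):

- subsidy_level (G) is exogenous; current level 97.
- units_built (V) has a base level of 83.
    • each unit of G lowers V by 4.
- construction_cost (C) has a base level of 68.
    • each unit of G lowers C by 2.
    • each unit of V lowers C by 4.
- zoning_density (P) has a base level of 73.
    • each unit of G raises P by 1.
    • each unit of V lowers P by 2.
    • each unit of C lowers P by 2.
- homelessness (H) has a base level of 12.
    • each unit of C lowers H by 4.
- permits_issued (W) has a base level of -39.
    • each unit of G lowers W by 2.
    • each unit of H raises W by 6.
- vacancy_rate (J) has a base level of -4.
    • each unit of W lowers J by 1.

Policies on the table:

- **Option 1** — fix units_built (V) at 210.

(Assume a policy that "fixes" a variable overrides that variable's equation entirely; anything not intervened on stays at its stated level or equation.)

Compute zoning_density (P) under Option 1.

Option 1 (V := 210):
  G = 97
  V = 210
  C = 68 − 2·97 − 4·210 = -966
  P = 73 + 97 − 2·210 − 2·(-966) = 1682

1682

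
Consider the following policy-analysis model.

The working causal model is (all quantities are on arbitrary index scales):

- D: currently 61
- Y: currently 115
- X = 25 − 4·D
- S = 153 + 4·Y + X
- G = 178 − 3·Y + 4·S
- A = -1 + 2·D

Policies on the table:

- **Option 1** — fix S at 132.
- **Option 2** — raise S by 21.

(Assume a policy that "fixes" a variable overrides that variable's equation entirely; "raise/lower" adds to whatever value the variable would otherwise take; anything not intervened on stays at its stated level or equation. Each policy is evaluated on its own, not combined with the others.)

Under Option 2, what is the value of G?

1493

Option 2 (S + 21):
  D = 61
  Y = 115
  X = 25 − 4·61 = -219
  S = 153 + 4·115 + (-219) (+21 from intervention) = 415
  G = 178 − 3·115 + 4·415 = 1493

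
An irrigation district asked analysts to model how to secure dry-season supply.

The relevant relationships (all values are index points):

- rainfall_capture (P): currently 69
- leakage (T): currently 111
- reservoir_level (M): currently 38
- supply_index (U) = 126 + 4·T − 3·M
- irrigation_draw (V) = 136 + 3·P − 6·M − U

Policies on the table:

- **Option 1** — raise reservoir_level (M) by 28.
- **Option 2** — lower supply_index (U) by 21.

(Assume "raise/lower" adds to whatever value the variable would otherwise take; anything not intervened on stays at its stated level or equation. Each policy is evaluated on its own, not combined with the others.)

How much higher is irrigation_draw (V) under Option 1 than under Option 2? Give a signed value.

Option 1 (M + 28):
  P = 69
  T = 111
  M = 38 + 28 = 66
  U = 126 + 4·111 − 3·66 = 372
  V = 136 + 3·69 − 6·66 − 372 = -425
Option 2 (U − 21):
  P = 69
  T = 111
  M = 38
  U = 126 + 4·111 − 3·38 (−21 from intervention) = 435
  V = 136 + 3·69 − 6·38 − 435 = -320
V: -425 − (-320) = -105

-105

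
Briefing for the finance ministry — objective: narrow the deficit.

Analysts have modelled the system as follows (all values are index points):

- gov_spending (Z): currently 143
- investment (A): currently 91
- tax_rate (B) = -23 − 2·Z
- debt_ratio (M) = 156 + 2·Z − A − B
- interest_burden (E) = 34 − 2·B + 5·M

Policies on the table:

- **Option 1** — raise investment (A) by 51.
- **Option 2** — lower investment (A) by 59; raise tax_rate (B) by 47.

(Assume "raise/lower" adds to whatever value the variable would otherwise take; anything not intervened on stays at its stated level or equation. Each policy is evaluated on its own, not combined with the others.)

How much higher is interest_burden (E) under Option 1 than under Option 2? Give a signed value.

Option 1 (A + 51):
  Z = 143
  A = 91 + 51 = 142
  B = -23 − 2·143 = -309
  M = 156 + 2·143 − 142 − (-309) = 609
  E = 34 − 2·(-309) + 5·609 = 3697
Option 2 (A − 59, B + 47):
  Z = 143
  A = 91 − 59 = 32
  B = -23 − 2·143 (+47 from intervention) = -262
  M = 156 + 2·143 − 32 − (-262) = 672
  E = 34 − 2·(-262) + 5·672 = 3918
E: 3697 − 3918 = -221

-221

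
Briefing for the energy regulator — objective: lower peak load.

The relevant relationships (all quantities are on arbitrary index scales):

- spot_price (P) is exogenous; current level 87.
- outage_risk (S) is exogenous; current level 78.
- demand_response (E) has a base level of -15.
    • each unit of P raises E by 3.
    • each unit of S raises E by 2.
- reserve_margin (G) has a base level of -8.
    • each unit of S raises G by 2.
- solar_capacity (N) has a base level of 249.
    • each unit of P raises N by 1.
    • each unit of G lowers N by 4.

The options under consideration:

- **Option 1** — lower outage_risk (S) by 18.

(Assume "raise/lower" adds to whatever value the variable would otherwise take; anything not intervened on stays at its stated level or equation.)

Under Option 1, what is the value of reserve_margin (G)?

Option 1 (S − 18):
  S = 78 − 18 = 60
  G = -8 + 2·60 = 112

112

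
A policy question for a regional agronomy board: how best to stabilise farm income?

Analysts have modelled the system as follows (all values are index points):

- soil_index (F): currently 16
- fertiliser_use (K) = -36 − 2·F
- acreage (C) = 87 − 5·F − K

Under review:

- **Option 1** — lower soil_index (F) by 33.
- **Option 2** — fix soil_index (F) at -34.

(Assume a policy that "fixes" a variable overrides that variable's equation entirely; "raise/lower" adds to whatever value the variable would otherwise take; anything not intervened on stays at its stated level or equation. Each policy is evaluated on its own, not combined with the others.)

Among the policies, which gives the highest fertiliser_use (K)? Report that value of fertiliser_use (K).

32

Option 1 (F − 33):
  F = 16 − 33 = -17
  K = -36 − 2·(-17) = -2
Option 2 (F := -34):
  F = -34
  K = -36 − 2·(-34) = 32
Comparing — Option 1: K=-2, Option 2: K=32. Highest is 32 (Option 2).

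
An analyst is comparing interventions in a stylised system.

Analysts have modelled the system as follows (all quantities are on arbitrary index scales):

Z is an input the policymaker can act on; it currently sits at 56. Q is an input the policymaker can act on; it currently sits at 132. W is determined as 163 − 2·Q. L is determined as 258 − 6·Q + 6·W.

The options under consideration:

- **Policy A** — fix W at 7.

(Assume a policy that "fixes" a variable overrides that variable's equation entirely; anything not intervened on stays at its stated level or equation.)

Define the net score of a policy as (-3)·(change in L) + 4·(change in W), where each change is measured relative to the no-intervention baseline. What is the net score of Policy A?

-1512

Baseline:
  Q = 132
  W = 163 − 2·132 = -101
  L = 258 − 6·132 + 6·(-101) = -1140
Policy A (W := 7):
  Q = 132
  W = 7
  L = 258 − 6·132 + 6·7 = -492
ΔL = -492 − (-1140) = 648; ΔW = 7 − (-101) = 108
Score = (-3)·648 + 4·108 = -1512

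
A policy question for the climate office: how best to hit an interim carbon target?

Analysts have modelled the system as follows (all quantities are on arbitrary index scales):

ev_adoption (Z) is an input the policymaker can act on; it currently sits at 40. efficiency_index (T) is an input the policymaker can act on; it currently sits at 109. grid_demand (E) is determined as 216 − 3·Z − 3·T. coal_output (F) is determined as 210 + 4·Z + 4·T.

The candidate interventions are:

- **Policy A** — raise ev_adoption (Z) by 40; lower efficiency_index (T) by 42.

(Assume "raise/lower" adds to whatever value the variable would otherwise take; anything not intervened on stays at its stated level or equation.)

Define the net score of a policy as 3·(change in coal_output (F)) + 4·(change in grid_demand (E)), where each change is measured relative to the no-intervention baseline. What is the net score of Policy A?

0

Baseline:
  Z = 40
  T = 109
  E = 216 − 3·40 − 3·109 = -231
  F = 210 + 4·40 + 4·109 = 806
Policy A (Z + 40, T − 42):
  Z = 40 + 40 = 80
  T = 109 − 42 = 67
  E = 216 − 3·80 − 3·67 = -225
  F = 210 + 4·80 + 4·67 = 798
ΔF = 798 − 806 = -8; ΔE = -225 − (-231) = 6
Score = 3·(-8) + 4·6 = 0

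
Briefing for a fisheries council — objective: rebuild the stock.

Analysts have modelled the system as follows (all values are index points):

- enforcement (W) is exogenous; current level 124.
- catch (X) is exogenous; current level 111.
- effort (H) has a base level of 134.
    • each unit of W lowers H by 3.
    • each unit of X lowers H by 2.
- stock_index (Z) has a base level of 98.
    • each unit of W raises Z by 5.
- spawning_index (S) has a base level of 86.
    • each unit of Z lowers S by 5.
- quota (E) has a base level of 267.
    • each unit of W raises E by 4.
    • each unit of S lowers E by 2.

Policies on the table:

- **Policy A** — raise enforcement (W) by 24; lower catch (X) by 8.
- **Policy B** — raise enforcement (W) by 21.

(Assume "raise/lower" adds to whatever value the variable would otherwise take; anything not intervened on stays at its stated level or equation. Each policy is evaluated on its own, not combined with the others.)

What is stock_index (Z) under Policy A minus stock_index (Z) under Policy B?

Policy A (W + 24, X − 8):
  W = 124 + 24 = 148
  Z = 98 + 5·148 = 838
Policy B (W + 21):
  W = 124 + 21 = 145
  Z = 98 + 5·145 = 823
Z: 838 − 823 = 15

15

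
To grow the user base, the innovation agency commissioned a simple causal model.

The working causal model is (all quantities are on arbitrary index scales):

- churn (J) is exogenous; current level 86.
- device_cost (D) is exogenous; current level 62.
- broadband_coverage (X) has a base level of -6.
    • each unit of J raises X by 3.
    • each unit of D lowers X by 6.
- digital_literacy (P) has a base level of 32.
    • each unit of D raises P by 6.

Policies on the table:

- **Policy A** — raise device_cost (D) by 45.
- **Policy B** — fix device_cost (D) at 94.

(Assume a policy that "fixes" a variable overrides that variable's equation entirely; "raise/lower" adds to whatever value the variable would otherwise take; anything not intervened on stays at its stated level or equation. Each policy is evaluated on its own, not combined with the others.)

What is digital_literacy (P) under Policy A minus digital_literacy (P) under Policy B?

Policy A (D + 45):
  D = 62 + 45 = 107
  P = 32 + 6·107 = 674
Policy B (D := 94):
  D = 94
  P = 32 + 6·94 = 596
P: 674 − 596 = 78

78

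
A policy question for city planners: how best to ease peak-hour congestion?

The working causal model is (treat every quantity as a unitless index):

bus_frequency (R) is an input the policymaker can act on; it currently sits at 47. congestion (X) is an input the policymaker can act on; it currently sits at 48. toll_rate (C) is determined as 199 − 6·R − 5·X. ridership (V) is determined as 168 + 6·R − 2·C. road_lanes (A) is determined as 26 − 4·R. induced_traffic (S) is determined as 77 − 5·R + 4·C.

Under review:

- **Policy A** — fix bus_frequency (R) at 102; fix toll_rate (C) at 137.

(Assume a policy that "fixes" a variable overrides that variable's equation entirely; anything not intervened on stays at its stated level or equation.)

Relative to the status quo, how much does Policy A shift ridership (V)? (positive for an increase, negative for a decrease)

-590

Baseline:
  R = 47
  X = 48
  C = 199 − 6·47 − 5·48 = -323
  V = 168 + 6·47 − 2·(-323) = 1096
Policy A (R := 102, C := 137):
  R = 102
  X = 48
  C = 137
  V = 168 + 6·102 − 2·137 = 506
Change in V: 506 − 1096 = -590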